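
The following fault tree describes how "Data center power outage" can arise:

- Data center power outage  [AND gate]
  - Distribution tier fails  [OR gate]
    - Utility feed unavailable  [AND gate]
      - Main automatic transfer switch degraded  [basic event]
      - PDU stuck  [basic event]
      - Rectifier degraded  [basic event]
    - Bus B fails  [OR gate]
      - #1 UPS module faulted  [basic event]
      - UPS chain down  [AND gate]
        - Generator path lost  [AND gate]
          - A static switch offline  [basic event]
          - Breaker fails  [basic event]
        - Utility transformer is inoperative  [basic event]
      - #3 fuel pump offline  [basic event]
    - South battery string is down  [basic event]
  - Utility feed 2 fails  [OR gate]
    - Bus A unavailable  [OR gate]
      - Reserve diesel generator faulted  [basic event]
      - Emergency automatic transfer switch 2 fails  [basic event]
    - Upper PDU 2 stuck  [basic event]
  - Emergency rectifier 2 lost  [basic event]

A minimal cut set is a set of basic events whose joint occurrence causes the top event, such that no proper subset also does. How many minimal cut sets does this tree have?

15

Utility feed unavailable [AND]: one cut set from each child combined → 1 × 1 × 1 = 1 cut set(s).
Generator path lost [AND]: one cut set from each child combined → 1 × 1 = 1 cut set(s).
UPS chain down [AND]: one cut set from each child combined → 1 × 1 = 1 cut set(s).
Bus B fails [OR]: union of children's cut sets → 3 cut set(s).
Distribution tier fails [OR]: union of children's cut sets → 5 cut set(s).
Bus A unavailable [OR]: union of children's cut sets → 2 cut set(s).
Utility feed 2 fails [OR]: union of children's cut sets → 3 cut set(s).
Data center power outage [AND]: one cut set from each child combined → 5 × 3 × 1 = 15 cut set(s).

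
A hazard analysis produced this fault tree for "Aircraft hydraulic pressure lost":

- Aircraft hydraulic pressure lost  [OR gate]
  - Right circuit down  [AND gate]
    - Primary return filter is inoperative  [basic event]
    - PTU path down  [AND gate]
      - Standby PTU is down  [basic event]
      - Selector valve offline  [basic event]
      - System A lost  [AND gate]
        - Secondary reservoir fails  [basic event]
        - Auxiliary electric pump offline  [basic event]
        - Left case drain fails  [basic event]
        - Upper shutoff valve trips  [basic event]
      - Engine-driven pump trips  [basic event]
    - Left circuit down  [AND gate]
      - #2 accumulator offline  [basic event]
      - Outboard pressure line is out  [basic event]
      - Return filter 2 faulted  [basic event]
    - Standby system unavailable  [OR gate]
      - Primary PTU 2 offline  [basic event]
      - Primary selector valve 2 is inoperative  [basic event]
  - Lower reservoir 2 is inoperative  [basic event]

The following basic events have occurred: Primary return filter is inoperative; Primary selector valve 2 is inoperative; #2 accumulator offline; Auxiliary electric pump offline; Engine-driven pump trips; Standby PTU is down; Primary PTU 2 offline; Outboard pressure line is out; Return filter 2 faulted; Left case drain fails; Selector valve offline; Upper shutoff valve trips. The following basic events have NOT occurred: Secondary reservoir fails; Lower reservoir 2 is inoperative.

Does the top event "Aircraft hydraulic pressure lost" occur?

System A lost [AND]: Secondary reservoir fails=not, Auxiliary electric pump offline=occurs, Left case drain fails=occurs, Upper shutoff valve trips=occurs → not all inputs occur → does not occur.
PTU path down [AND]: Standby PTU is down=occurs, Selector valve offline=occurs, System A lost=not, Engine-driven pump trips=occurs → not all inputs occur → does not occur.
Left circuit down [AND]: #2 accumulator offline=occurs, Outboard pressure line is out=occurs, Return filter 2 faulted=occurs → all inputs occur → occurs.
Standby system unavailable [OR]: Primary PTU 2 offline=occurs, Primary selector valve 2 is inoperative=occurs → at least one input occurs → occurs.
Right circuit down [AND]: Primary return filter is inoperative=occurs, PTU path down=not, Left circuit down=occurs, Standby system unavailable=occurs → not all inputs occur → does not occur.
Aircraft hydraulic pressure lost [OR]: Right circuit down=not, Lower reservoir 2 is inoperative=not → no input occurs → does not occur.

No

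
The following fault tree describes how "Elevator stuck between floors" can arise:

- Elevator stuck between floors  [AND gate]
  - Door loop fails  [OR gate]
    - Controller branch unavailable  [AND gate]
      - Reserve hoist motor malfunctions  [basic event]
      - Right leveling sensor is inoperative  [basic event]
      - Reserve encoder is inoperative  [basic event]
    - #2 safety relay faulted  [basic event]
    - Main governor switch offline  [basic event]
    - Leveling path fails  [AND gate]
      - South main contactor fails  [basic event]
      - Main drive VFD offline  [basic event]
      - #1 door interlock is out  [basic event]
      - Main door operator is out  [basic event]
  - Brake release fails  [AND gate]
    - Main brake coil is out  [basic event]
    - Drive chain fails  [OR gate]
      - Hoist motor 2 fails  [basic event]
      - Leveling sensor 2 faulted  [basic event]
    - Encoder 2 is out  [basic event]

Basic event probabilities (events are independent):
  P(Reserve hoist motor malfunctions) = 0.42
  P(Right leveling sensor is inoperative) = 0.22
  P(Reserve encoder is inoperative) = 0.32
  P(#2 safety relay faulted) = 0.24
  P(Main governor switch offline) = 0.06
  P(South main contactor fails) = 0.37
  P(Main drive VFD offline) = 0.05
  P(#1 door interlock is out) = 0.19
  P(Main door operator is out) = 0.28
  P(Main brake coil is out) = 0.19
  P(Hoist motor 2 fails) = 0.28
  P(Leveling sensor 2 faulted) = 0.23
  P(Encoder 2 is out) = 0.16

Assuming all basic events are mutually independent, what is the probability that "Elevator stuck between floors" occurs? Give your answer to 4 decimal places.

0.0042

P(Controller branch unavailable) [AND] = 0.42 × 0.22 × 0.32 = 0.029568
P(Leveling path fails) [AND] = 0.37 × 0.05 × 0.19 × 0.28 = 0.000984
P(Door loop fails) [OR] = 1 − (1−0.029568) × (1−0.24) × (1−0.06) × (1−0.000984) = 0.307406
P(Drive chain fails) [OR] = 1 − (1−0.28) × (1−0.23) = 0.445600
P(Brake release fails) [AND] = 0.19 × 0.445600 × 0.16 = 0.013546
P(Elevator stuck between floors) [AND] = 0.307406 × 0.013546 = 0.004164
Rounded to 4 decimal places: P(Elevator stuck between floors) ≈ 0.0042.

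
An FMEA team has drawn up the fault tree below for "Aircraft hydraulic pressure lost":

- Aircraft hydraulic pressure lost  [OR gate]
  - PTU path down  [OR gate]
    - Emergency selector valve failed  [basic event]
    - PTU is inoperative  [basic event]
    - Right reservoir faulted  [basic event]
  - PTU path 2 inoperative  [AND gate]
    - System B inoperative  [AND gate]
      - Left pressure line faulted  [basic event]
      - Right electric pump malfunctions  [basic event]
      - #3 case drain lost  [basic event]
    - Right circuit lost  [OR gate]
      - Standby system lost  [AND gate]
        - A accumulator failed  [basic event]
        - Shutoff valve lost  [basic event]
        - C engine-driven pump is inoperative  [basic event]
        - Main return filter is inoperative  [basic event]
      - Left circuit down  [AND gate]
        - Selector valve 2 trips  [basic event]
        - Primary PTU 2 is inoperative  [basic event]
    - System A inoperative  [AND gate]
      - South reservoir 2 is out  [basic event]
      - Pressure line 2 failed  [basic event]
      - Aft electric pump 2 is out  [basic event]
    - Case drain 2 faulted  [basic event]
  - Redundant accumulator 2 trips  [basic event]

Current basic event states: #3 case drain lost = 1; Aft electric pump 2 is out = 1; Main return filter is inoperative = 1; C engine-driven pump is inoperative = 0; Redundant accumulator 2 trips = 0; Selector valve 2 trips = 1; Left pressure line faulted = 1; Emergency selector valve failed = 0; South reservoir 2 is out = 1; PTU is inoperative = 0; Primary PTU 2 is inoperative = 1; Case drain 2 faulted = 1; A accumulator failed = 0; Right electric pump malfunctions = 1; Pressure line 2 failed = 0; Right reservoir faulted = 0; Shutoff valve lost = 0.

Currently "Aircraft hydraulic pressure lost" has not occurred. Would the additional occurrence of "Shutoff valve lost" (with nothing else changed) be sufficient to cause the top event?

Counterfactual: set "Shutoff valve lost" to occurred.
PTU path down [OR]: Emergency selector valve failed=not, PTU is inoperative=not, Right reservoir faulted=not → no input occurs → does not occur.
System B inoperative [AND]: Left pressure line faulted=occurs, Right electric pump malfunctions=occurs, #3 case drain lost=occurs → all inputs occur → occurs.
Standby system lost [AND]: A accumulator failed=not, Shutoff valve lost=occurs, C engine-driven pump is inoperative=not, Main return filter is inoperative=occurs → not all inputs occur → does not occur.
Left circuit down [AND]: Selector valve 2 trips=occurs, Primary PTU 2 is inoperative=occurs → all inputs occur → occurs.
Right circuit lost [OR]: Standby system lost=not, Left circuit down=occurs → at least one input occurs → occurs.
System A inoperative [AND]: South reservoir 2 is out=occurs, Pressure line 2 failed=not, Aft electric pump 2 is out=occurs → not all inputs occur → does not occur.
PTU path 2 inoperative [AND]: System B inoperative=occurs, Right circuit lost=occurs, System A inoperative=not, Case drain 2 faulted=occurs → not all inputs occur → does not occur.
Aircraft hydraulic pressure lost [OR]: PTU path down=not, PTU path 2 inoperative=not, Redundant accumulator 2 trips=not → no input occurs → does not occur.

No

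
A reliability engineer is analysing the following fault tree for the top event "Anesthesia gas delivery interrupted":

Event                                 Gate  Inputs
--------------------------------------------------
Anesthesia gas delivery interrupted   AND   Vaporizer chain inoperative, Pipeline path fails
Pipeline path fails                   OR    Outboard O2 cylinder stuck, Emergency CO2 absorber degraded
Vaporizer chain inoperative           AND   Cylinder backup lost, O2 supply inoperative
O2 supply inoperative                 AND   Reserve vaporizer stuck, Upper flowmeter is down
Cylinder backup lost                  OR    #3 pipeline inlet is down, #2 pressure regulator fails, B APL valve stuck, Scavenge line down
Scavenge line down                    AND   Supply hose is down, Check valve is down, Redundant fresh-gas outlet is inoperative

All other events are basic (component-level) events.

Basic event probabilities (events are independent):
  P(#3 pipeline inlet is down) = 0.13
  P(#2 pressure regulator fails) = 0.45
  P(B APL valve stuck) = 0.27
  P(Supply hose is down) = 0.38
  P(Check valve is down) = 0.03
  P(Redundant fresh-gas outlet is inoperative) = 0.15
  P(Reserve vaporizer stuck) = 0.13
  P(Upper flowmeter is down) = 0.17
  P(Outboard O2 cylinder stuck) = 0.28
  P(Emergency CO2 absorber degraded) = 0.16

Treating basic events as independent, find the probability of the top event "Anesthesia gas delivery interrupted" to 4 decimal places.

P(Scavenge line down) [AND] = 0.38 × 0.03 × 0.15 = 0.001710
P(Cylinder backup lost) [OR] = 1 − (1−0.13) × (1−0.45) × (1−0.27) × (1−0.001710) = 0.651292
P(O2 supply inoperative) [AND] = 0.13 × 0.17 = 0.022100
P(Vaporizer chain inoperative) [AND] = 0.651292 × 0.022100 = 0.014394
P(Pipeline path fails) [OR] = 1 − (1−0.28) × (1−0.16) = 0.395200
P(Anesthesia gas delivery interrupted) [AND] = 0.014394 × 0.395200 = 0.005689
Rounded to 4 decimal places: P(Anesthesia gas delivery interrupted) ≈ 0.0057.

0.0057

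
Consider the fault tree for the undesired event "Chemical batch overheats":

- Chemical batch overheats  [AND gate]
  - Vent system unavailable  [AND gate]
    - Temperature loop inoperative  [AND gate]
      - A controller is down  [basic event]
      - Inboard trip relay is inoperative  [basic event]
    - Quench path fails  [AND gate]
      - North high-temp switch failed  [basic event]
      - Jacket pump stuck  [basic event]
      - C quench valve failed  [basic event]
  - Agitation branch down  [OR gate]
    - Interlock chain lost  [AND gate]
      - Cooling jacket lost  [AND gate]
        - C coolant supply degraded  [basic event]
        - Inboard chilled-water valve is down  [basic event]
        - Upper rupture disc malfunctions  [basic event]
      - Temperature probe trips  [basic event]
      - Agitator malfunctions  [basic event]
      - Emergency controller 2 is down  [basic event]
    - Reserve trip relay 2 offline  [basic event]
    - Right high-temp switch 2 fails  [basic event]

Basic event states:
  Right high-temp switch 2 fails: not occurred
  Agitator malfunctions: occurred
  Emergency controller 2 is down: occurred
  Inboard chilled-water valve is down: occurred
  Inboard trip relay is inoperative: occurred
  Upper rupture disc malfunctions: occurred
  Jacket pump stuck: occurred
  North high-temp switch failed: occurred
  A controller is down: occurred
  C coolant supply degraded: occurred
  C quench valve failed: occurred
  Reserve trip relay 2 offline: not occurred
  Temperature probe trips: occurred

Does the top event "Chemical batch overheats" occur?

Temperature loop inoperative [AND]: A controller is down=occurs, Inboard trip relay is inoperative=occurs → all inputs occur → occurs.
Quench path fails [AND]: North high-temp switch failed=occurs, Jacket pump stuck=occurs, C quench valve failed=occurs → all inputs occur → occurs.
Vent system unavailable [AND]: Temperature loop inoperative=occurs, Quench path fails=occurs → all inputs occur → occurs.
Cooling jacket lost [AND]: C coolant supply degraded=occurs, Inboard chilled-water valve is down=occurs, Upper rupture disc malfunctions=occurs → all inputs occur → occurs.
Interlock chain lost [AND]: Cooling jacket lost=occurs, Temperature probe trips=occurs, Agitator malfunctions=occurs, Emergency controller 2 is down=occurs → all inputs occur → occurs.
Agitation branch down [OR]: Interlock chain lost=occurs, Reserve trip relay 2 offline=not, Right high-temp switch 2 fails=not → at least one input occurs → occurs.
Chemical batch overheats [AND]: Vent system unavailable=occurs, Agitation branch down=occurs → all inputs occur → occurs.

Yes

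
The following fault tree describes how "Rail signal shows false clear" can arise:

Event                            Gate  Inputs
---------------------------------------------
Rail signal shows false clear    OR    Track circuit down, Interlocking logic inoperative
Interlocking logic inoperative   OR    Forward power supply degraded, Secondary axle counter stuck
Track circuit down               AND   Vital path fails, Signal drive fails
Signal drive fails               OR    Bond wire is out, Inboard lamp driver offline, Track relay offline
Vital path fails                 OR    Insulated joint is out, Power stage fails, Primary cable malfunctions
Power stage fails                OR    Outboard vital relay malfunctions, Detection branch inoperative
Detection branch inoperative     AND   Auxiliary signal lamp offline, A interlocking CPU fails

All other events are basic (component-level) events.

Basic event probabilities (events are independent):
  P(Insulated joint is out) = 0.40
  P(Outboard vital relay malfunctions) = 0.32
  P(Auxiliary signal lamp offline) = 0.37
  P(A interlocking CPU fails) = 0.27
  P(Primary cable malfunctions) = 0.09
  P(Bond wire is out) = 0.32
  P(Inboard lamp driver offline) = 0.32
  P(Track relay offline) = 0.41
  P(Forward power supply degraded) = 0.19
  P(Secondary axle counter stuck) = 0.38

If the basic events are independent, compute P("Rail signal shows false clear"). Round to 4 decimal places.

0.7409

P(Detection branch inoperative) [AND] = 0.37 × 0.27 = 0.099900
P(Power stage fails) [OR] = 1 − (1−0.32) × (1−0.099900) = 0.387932
P(Vital path fails) [OR] = 1 − (1−0.40) × (1−0.387932) × (1−0.09) = 0.665811
P(Signal drive fails) [OR] = 1 − (1−0.32) × (1−0.32) × (1−0.41) = 0.727184
P(Track circuit down) [AND] = 0.665811 × 0.727184 = 0.484167
P(Interlocking logic inoperative) [OR] = 1 − (1−0.19) × (1−0.38) = 0.497800
P(Rail signal shows false clear) [OR] = 1 − (1−0.484167) × (1−0.497800) = 0.740949
Rounded to 4 decimal places: P(Rail signal shows false clear) ≈ 0.7409.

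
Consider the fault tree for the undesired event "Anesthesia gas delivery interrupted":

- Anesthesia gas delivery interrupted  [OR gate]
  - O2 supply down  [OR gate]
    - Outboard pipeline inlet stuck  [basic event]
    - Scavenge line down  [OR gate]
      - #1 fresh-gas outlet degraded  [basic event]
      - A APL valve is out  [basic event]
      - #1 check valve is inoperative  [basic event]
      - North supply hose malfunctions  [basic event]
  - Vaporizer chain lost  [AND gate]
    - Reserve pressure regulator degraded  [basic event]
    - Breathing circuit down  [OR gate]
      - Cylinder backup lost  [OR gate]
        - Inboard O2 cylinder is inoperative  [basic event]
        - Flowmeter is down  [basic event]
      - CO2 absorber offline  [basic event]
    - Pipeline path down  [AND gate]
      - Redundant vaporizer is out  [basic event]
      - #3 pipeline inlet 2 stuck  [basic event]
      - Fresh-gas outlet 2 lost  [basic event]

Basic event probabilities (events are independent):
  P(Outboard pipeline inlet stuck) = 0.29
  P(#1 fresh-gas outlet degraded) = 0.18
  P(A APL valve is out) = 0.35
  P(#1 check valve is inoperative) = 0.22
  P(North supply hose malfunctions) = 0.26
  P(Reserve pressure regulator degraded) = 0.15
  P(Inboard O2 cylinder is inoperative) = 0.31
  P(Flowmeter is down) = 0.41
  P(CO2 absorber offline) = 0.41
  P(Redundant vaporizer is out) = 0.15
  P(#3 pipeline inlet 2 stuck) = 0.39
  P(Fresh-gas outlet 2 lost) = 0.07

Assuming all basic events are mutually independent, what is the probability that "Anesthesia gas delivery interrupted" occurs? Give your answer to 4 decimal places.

0.7817

P(Scavenge line down) [OR] = 1 − (1−0.18) × (1−0.35) × (1−0.22) × (1−0.26) = 0.692352
P(O2 supply down) [OR] = 1 − (1−0.29) × (1−0.692352) = 0.781570
P(Cylinder backup lost) [OR] = 1 − (1−0.31) × (1−0.41) = 0.592900
P(Breathing circuit down) [OR] = 1 − (1−0.592900) × (1−0.41) = 0.759811
P(Pipeline path down) [AND] = 0.15 × 0.39 × 0.07 = 0.004095
P(Vaporizer chain lost) [AND] = 0.15 × 0.759811 × 0.004095 = 0.000467
P(Anesthesia gas delivery interrupted) [OR] = 1 − (1−0.781570) × (1−0.000467) = 0.781672
Rounded to 4 decimal places: P(Anesthesia gas delivery interrupted) ≈ 0.7817.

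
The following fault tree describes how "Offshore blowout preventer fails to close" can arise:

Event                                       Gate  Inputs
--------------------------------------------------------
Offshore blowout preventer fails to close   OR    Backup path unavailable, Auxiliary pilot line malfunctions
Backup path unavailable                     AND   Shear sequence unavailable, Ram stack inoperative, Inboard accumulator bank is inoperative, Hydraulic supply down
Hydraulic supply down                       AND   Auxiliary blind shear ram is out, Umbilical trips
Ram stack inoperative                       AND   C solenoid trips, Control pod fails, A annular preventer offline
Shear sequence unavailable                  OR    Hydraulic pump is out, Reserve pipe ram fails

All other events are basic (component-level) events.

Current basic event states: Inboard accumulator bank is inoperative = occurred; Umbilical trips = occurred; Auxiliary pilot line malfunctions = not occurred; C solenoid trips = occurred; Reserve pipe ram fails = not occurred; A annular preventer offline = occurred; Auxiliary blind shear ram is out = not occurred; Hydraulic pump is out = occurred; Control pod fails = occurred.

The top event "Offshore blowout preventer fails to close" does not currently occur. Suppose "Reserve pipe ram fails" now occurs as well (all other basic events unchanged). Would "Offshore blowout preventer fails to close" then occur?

No

Counterfactual: set "Reserve pipe ram fails" to occurred.
Shear sequence unavailable [OR]: Hydraulic pump is out=occurs, Reserve pipe ram fails=occurs → at least one input occurs → occurs.
Ram stack inoperative [AND]: C solenoid trips=occurs, Control pod fails=occurs, A annular preventer offline=occurs → all inputs occur → occurs.
Hydraulic supply down [AND]: Auxiliary blind shear ram is out=not, Umbilical trips=occurs → not all inputs occur → does not occur.
Backup path unavailable [AND]: Shear sequence unavailable=occurs, Ram stack inoperative=occurs, Inboard accumulator bank is inoperative=occurs, Hydraulic supply down=not → not all inputs occur → does not occur.
Offshore blowout preventer fails to close [OR]: Backup path unavailable=not, Auxiliary pilot line malfunctions=not → no input occurs → does not occur.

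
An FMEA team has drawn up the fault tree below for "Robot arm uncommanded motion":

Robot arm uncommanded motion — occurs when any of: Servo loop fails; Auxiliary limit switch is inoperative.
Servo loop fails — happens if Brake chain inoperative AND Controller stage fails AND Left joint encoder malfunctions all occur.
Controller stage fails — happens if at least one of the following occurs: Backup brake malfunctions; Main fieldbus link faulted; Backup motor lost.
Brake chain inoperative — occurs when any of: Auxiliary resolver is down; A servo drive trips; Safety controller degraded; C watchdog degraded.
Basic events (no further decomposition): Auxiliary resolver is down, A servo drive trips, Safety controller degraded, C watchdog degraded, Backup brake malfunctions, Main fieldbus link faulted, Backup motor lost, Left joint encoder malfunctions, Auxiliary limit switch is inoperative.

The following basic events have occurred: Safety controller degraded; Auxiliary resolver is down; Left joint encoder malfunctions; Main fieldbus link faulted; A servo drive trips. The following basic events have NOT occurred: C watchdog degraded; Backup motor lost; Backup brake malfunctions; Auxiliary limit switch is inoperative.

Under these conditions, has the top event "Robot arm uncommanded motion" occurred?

Brake chain inoperative [OR]: Auxiliary resolver is down=occurs, A servo drive trips=occurs, Safety controller degraded=occurs, C watchdog degraded=not → at least one input occurs → occurs.
Controller stage fails [OR]: Backup brake malfunctions=not, Main fieldbus link faulted=occurs, Backup motor lost=not → at least one input occurs → occurs.
Servo loop fails [AND]: Brake chain inoperative=occurs, Controller stage fails=occurs, Left joint encoder malfunctions=occurs → all inputs occur → occurs.
Robot arm uncommanded motion [OR]: Servo loop fails=occurs, Auxiliary limit switch is inoperative=not → at least one input occurs → occurs.

Yes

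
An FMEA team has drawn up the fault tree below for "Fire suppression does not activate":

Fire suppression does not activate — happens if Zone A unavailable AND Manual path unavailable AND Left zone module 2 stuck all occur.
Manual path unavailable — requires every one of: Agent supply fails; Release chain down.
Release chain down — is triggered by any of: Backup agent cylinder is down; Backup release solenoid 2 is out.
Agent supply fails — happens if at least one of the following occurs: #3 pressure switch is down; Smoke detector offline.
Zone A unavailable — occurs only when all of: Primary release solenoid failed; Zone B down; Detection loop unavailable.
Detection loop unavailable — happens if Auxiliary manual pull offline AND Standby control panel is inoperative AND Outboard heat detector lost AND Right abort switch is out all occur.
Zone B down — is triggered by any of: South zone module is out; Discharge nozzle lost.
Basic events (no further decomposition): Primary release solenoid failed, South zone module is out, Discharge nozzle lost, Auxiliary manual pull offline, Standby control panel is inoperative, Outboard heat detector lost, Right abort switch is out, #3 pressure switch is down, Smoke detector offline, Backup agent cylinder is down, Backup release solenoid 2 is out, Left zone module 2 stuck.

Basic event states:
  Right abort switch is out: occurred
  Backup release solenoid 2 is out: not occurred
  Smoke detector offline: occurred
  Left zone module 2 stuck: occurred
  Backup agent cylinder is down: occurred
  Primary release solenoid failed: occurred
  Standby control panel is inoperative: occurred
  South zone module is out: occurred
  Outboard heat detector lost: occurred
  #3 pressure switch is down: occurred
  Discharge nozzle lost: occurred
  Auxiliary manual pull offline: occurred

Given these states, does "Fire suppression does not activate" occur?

Yes

Zone B down [OR]: South zone module is out=occurs, Discharge nozzle lost=occurs → at least one input occurs → occurs.
Detection loop unavailable [AND]: Auxiliary manual pull offline=occurs, Standby control panel is inoperative=occurs, Outboard heat detector lost=occurs, Right abort switch is out=occurs → all inputs occur → occurs.
Zone A unavailable [AND]: Primary release solenoid failed=occurs, Zone B down=occurs, Detection loop unavailable=occurs → all inputs occur → occurs.
Agent supply fails [OR]: #3 pressure switch is down=occurs, Smoke detector offline=occurs → at least one input occurs → occurs.
Release chain down [OR]: Backup agent cylinder is down=occurs, Backup release solenoid 2 is out=not → at least one input occurs → occurs.
Manual path unavailable [AND]: Agent supply fails=occurs, Release chain down=occurs → all inputs occur → occurs.
Fire suppression does not activate [AND]: Zone A unavailable=occurs, Manual path unavailable=occurs, Left zone module 2 stuck=occurs → all inputs occur → occurs.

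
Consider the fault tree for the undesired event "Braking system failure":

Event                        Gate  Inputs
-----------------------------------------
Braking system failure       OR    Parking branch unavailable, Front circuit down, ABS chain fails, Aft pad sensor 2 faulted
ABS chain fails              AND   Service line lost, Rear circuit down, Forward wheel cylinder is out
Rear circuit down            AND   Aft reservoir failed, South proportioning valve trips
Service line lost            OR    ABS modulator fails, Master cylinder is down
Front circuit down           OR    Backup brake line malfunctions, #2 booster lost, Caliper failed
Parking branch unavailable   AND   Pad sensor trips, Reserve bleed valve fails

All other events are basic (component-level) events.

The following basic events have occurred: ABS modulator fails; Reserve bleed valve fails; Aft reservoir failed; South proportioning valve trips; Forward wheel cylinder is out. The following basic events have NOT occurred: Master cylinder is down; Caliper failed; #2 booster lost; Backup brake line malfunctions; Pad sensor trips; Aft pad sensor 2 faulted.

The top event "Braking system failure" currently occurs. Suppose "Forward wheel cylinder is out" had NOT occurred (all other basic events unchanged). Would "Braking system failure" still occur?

Counterfactual: set "Forward wheel cylinder is out" to not occurred.
Parking branch unavailable [AND]: Pad sensor trips=not, Reserve bleed valve fails=occurs → not all inputs occur → does not occur.
Front circuit down [OR]: Backup brake line malfunctions=not, #2 booster lost=not, Caliper failed=not → no input occurs → does not occur.
Service line lost [OR]: ABS modulator fails=occurs, Master cylinder is down=not → at least one input occurs → occurs.
Rear circuit down [AND]: Aft reservoir failed=occurs, South proportioning valve trips=occurs → all inputs occur → occurs.
ABS chain fails [AND]: Service line lost=occurs, Rear circuit down=occurs, Forward wheel cylinder is out=not → not all inputs occur → does not occur.
Braking system failure [OR]: Parking branch unavailable=not, Front circuit down=not, ABS chain fails=not, Aft pad sensor 2 faulted=not → no input occurs → does not occur.

No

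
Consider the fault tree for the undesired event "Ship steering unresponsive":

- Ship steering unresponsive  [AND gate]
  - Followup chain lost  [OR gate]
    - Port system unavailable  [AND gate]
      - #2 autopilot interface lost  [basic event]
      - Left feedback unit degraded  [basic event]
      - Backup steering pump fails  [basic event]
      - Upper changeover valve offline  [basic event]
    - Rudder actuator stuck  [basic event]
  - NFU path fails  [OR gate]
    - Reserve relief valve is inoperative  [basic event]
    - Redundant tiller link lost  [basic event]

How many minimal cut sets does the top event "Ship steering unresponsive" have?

4

Port system unavailable [AND]: one cut set from each child combined → 1 × 1 × 1 × 1 = 1 cut set(s).
Followup chain lost [OR]: union of children's cut sets → 2 cut set(s).
NFU path fails [OR]: union of children's cut sets → 2 cut set(s).
Ship steering unresponsive [AND]: one cut set from each child combined → 2 × 2 = 4 cut set(s).
Minimal cut sets: {#2 autopilot interface lost, Backup steering pump fails, Left feedback unit degraded, Reserve relief valve is inoperative, Upper changeover valve offline}; {#2 autopilot interface lost, Backup steering pump fails, Left feedback unit degraded, Redundant tiller link lost, Upper changeover valve offline}; {Reserve relief valve is inoperative, Rudder actuator stuck}; {Redundant tiller link lost, Rudder actuator stuck}.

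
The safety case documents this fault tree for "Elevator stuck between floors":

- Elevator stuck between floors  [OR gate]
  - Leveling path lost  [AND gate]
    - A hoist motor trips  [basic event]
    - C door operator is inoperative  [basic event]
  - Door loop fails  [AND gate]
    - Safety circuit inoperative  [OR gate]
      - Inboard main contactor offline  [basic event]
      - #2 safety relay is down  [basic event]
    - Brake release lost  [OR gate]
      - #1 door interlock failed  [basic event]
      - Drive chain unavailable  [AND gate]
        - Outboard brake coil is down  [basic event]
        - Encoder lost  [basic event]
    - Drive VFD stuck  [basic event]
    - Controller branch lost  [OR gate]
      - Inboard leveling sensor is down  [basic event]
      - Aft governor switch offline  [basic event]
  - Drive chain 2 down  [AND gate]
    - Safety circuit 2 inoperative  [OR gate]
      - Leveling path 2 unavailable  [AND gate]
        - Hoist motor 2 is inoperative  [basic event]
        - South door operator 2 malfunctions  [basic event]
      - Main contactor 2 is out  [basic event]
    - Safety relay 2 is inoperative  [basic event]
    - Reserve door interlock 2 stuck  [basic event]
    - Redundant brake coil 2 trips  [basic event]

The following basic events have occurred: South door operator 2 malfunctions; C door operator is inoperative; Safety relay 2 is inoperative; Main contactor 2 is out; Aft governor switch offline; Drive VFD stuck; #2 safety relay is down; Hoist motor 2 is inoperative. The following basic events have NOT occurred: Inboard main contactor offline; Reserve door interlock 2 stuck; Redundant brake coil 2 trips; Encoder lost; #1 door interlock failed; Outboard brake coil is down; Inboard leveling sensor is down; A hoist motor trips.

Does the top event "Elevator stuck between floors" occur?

No

Leveling path lost [AND]: A hoist motor trips=not, C door operator is inoperative=occurs → not all inputs occur → does not occur.
Safety circuit inoperative [OR]: Inboard main contactor offline=not, #2 safety relay is down=occurs → at least one input occurs → occurs.
Drive chain unavailable [AND]: Outboard brake coil is down=not, Encoder lost=not → not all inputs occur → does not occur.
Brake release lost [OR]: #1 door interlock failed=not, Drive chain unavailable=not → no input occurs → does not occur.
Controller branch lost [OR]: Inboard leveling sensor is down=not, Aft governor switch offline=occurs → at least one input occurs → occurs.
Door loop fails [AND]: Safety circuit inoperative=occurs, Brake release lost=not, Drive VFD stuck=occurs, Controller branch lost=occurs → not all inputs occur → does not occur.
Leveling path 2 unavailable [AND]: Hoist motor 2 is inoperative=occurs, South door operator 2 malfunctions=occurs → all inputs occur → occurs.
Safety circuit 2 inoperative [OR]: Leveling path 2 unavailable=occurs, Main contactor 2 is out=occurs → at least one input occurs → occurs.
Drive chain 2 down [AND]: Safety circuit 2 inoperative=occurs, Safety relay 2 is inoperative=occurs, Reserve door interlock 2 stuck=not, Redundant brake coil 2 trips=not → not all inputs occur → does not occur.
Elevator stuck between floors [OR]: Leveling path lost=not, Door loop fails=not, Drive chain 2 down=not → no input occurs → does not occur.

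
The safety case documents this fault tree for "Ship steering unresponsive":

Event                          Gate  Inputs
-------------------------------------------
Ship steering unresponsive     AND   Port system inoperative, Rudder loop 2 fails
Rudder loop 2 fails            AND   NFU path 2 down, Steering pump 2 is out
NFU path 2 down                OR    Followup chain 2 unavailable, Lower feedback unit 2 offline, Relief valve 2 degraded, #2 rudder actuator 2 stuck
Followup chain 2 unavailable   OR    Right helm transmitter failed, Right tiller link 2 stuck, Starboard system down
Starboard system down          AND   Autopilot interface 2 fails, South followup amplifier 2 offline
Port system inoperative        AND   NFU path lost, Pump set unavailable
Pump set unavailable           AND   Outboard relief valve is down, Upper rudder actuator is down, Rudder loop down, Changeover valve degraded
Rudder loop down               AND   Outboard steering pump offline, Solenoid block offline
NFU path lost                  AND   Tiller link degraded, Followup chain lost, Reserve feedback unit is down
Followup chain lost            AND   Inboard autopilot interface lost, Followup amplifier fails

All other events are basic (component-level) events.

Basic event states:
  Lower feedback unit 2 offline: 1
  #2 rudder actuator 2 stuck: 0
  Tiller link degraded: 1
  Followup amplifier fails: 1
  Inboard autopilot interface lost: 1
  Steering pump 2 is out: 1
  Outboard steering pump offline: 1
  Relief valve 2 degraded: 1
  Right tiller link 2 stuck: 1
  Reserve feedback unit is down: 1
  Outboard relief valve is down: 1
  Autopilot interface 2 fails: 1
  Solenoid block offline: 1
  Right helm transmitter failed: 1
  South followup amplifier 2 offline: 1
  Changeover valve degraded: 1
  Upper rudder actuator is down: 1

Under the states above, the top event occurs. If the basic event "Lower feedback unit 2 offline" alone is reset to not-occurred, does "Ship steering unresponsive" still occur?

Counterfactual: set "Lower feedback unit 2 offline" to not occurred.
Followup chain lost [AND]: Inboard autopilot interface lost=occurs, Followup amplifier fails=occurs → all inputs occur → occurs.
NFU path lost [AND]: Tiller link degraded=occurs, Followup chain lost=occurs, Reserve feedback unit is down=occurs → all inputs occur → occurs.
Rudder loop down [AND]: Outboard steering pump offline=occurs, Solenoid block offline=occurs → all inputs occur → occurs.
Pump set unavailable [AND]: Outboard relief valve is down=occurs, Upper rudder actuator is down=occurs, Rudder loop down=occurs, Changeover valve degraded=occurs → all inputs occur → occurs.
Port system inoperative [AND]: NFU path lost=occurs, Pump set unavailable=occurs → all inputs occur → occurs.
Starboard system down [AND]: Autopilot interface 2 fails=occurs, South followup amplifier 2 offline=occurs → all inputs occur → occurs.
Followup chain 2 unavailable [OR]: Right helm transmitter failed=occurs, Right tiller link 2 stuck=occurs, Starboard system down=occurs → at least one input occurs → occurs.
NFU path 2 down [OR]: Followup chain 2 unavailable=occurs, Lower feedback unit 2 offline=not, Relief valve 2 degraded=occurs, #2 rudder actuator 2 stuck=not → at least one input occurs → occurs.
Rudder loop 2 fails [AND]: NFU path 2 down=occurs, Steering pump 2 is out=occurs → all inputs occur → occurs.
Ship steering unresponsive [AND]: Port system inoperative=occurs, Rudder loop 2 fails=occurs → all inputs occur → occurs.

Yes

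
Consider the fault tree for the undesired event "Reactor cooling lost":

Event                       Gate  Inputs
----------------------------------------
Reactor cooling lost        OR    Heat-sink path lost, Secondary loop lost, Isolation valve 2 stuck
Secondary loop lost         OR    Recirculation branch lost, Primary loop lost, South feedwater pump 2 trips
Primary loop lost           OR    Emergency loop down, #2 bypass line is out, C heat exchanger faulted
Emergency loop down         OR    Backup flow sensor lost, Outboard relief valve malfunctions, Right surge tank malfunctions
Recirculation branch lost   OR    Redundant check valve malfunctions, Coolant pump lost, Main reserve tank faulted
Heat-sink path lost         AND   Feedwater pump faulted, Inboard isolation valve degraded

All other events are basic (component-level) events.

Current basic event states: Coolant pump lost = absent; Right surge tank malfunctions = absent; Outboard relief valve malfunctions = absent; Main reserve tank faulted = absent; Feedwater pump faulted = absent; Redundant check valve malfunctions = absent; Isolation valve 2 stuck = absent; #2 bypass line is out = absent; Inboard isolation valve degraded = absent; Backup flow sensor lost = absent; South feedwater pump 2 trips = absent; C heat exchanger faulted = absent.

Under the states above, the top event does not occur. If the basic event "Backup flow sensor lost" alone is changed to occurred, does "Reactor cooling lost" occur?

Counterfactual: set "Backup flow sensor lost" to occurred.
Heat-sink path lost [AND]: Feedwater pump faulted=not, Inboard isolation valve degraded=not → not all inputs occur → does not occur.
Recirculation branch lost [OR]: Redundant check valve malfunctions=not, Coolant pump lost=not, Main reserve tank faulted=not → no input occurs → does not occur.
Emergency loop down [OR]: Backup flow sensor lost=occurs, Outboard relief valve malfunctions=not, Right surge tank malfunctions=not → at least one input occurs → occurs.
Primary loop lost [OR]: Emergency loop down=occurs, #2 bypass line is out=not, C heat exchanger faulted=not → at least one input occurs → occurs.
Secondary loop lost [OR]: Recirculation branch lost=not, Primary loop lost=occurs, South feedwater pump 2 trips=not → at least one input occurs → occurs.
Reactor cooling lost [OR]: Heat-sink path lost=not, Secondary loop lost=occurs, Isolation valve 2 stuck=not → at least one input occurs → occurs.

Yes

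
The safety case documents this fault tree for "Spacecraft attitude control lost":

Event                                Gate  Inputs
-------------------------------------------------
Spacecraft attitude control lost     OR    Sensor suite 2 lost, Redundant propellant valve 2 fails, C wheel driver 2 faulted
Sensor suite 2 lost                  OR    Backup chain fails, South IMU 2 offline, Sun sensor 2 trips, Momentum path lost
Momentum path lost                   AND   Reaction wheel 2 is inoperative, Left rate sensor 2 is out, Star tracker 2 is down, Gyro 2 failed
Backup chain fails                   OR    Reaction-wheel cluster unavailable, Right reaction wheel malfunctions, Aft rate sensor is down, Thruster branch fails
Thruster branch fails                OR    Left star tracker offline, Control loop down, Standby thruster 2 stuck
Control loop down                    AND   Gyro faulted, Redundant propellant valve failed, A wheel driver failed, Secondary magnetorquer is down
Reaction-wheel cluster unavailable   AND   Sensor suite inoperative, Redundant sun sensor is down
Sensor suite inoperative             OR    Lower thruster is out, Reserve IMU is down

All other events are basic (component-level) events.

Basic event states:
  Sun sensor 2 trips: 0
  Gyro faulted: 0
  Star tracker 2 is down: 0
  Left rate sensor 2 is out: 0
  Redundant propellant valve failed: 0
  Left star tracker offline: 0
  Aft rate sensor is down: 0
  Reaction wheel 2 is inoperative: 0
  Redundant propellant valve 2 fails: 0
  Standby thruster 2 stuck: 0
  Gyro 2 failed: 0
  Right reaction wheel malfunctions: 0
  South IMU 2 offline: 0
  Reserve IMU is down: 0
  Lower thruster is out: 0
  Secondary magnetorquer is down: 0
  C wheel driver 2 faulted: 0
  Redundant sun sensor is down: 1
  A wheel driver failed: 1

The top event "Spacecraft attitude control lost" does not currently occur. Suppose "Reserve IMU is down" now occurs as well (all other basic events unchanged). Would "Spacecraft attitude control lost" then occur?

Counterfactual: set "Reserve IMU is down" to occurred.
Sensor suite inoperative [OR]: Lower thruster is out=not, Reserve IMU is down=occurs → at least one input occurs → occurs.
Reaction-wheel cluster unavailable [AND]: Sensor suite inoperative=occurs, Redundant sun sensor is down=occurs → all inputs occur → occurs.
Control loop down [AND]: Gyro faulted=not, Redundant propellant valve failed=not, A wheel driver failed=occurs, Secondary magnetorquer is down=not → not all inputs occur → does not occur.
Thruster branch fails [OR]: Left star tracker offline=not, Control loop down=not, Standby thruster 2 stuck=not → no input occurs → does not occur.
Backup chain fails [OR]: Reaction-wheel cluster unavailable=occurs, Right reaction wheel malfunctions=not, Aft rate sensor is down=not, Thruster branch fails=not → at least one input occurs → occurs.
Momentum path lost [AND]: Reaction wheel 2 is inoperative=not, Left rate sensor 2 is out=not, Star tracker 2 is down=not, Gyro 2 failed=not → not all inputs occur → does not occur.
Sensor suite 2 lost [OR]: Backup chain fails=occurs, South IMU 2 offline=not, Sun sensor 2 trips=not, Momentum path lost=not → at least one input occurs → occurs.
Spacecraft attitude control lost [OR]: Sensor suite 2 lost=occurs, Redundant propellant valve 2 fails=not, C wheel driver 2 faulted=not → at least one input occurs → occurs.

Yes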